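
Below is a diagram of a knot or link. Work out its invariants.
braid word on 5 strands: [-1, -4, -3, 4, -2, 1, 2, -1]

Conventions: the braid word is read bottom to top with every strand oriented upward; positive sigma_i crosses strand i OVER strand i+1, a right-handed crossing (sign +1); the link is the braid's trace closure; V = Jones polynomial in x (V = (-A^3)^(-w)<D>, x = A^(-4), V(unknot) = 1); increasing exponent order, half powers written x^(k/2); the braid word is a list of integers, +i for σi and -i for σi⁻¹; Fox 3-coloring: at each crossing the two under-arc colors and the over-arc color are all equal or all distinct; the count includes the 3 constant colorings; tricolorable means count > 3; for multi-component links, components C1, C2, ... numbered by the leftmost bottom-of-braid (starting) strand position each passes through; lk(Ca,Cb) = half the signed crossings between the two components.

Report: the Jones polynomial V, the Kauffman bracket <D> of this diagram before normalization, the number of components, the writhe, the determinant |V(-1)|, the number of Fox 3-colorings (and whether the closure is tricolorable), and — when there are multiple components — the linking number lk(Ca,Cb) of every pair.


V = x^-3 + x^-2 + x^-1 + 1
<D> = A^-6 + A^-2 + A^2 + A^6 (w = -2)
3 components over 8 crossings, w = -2
lk(C1,C2): -1
lk(C1,C3) = 0
linking number lk(C2,C3) = 0
9 Fox colorings among 3^8, |V(-1)| = 0: tricolorable
why: the span of V is 3, within the link bound 8 + 3 - 1


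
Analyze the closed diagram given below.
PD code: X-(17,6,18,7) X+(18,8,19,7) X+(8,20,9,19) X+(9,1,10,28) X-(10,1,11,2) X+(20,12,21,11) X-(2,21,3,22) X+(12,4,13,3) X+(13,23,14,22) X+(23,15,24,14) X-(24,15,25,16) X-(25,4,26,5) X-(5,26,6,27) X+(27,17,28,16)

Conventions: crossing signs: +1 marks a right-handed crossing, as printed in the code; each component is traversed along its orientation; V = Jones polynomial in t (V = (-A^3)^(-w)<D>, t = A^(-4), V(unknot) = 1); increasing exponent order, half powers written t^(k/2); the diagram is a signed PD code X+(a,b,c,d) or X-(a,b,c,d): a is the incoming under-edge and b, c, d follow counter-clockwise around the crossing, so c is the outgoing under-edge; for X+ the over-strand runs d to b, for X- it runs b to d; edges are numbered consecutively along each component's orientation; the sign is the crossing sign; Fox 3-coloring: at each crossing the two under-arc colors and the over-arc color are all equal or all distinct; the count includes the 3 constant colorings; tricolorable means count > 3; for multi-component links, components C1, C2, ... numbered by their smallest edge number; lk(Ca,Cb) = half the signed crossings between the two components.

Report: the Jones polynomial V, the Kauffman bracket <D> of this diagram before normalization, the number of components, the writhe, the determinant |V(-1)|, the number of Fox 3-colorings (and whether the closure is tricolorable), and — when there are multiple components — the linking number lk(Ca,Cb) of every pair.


V(t) = -t^-1 + 2 - t + 2t^2 - t^3 + t^4 - t^5
bracket: -A^-14 + A^-10 - A^-6 + 2A^-2 - A^2 + 2A^6 - A^10, w = +2
1 component, writhe +2, over 14 crossings
det 9, colorings 9 of 3^14 — tricolorable
observation: w = +2 (over 14 crossings) is diagram-only; (-A^3)^(-2) removes it from V


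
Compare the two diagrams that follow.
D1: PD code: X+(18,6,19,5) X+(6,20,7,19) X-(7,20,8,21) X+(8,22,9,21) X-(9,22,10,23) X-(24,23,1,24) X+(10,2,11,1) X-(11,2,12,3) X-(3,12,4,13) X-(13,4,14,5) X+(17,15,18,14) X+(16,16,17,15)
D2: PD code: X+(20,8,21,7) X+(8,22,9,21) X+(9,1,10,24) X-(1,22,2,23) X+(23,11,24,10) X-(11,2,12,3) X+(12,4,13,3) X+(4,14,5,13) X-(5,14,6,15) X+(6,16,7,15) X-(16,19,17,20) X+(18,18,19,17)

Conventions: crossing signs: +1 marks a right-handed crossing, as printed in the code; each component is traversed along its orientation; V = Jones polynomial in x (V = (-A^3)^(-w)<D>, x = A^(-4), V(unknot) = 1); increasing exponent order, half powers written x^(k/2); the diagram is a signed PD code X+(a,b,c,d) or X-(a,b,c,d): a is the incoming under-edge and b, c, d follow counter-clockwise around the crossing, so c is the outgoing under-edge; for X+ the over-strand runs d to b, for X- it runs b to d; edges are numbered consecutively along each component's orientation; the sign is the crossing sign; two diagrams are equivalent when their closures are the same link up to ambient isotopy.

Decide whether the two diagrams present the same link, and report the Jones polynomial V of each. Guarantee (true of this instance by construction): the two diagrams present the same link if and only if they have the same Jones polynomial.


same link: no
V(D1) = 1  [12 crossings, <D> = 1, w = 0]
D2 (bracket -A^-12 + A^-8 - A^-4 + 2 - A^4 + A^8; 12 crossings at w = +4): V = x - x^2 + 2x^3 - x^4 + x^5 - x^6
note: 2 classes among 2 diagrams; unequal V(x) rules out equality


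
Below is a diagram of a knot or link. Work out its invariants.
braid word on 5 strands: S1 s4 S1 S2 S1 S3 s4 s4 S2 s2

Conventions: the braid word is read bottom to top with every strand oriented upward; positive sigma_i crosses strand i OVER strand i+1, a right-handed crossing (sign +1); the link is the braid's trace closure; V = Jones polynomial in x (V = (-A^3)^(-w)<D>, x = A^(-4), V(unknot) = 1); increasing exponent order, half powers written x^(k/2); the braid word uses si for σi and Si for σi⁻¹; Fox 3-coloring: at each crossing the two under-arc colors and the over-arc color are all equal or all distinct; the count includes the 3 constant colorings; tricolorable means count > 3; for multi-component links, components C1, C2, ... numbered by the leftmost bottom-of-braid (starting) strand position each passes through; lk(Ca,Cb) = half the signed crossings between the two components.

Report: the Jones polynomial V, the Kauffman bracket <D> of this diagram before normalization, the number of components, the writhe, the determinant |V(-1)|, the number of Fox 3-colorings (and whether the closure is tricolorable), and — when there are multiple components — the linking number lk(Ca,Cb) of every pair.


Jones polynomial: V(x) = -x^-3 + x^-2 - x^-1 + 3 - x + x^2 - x^3
<D> = -A^-18 + A^-14 - A^-10 + 3A^-6 - A^-2 + A^2 - A^6; writhe -2
components 1, writhe -2 (10 crossings)
3-colorings: 27 of 3^10, det 9 — tricolorable
note: the span of V is 6, forcing >= 6 crossings in any diagram


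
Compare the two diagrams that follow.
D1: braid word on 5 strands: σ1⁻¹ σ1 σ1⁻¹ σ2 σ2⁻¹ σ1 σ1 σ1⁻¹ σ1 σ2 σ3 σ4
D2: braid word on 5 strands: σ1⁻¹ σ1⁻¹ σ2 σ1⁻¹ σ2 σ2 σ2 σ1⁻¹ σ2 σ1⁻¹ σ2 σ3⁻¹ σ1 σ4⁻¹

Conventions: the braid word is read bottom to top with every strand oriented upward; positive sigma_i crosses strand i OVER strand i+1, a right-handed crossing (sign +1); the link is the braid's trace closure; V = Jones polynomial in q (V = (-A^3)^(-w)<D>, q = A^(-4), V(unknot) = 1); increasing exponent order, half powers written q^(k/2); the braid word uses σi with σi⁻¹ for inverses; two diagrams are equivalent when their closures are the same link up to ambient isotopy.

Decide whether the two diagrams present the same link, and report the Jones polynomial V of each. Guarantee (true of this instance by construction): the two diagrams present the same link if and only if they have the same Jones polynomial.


same link: no
V(D1) = 1  [12 crossings, <D> = A^12, w = +4]
D2 (bracket A^-28 - 4A^-24 + 7A^-20 - 11A^-16 + 14A^-12 - 14A^-8 + 14A^-4 - 10 + 7A^4 - 4A^8 + A^12; 14 crossings at w = 0): V = q^-3 - 4q^-2 + 7q^-1 - 10 + 14q - 14q^2 + 14q^3 - 11q^4 + 7q^5 - 4q^6 + q^7
note: 2 values of V(q) split the 2 diagrams


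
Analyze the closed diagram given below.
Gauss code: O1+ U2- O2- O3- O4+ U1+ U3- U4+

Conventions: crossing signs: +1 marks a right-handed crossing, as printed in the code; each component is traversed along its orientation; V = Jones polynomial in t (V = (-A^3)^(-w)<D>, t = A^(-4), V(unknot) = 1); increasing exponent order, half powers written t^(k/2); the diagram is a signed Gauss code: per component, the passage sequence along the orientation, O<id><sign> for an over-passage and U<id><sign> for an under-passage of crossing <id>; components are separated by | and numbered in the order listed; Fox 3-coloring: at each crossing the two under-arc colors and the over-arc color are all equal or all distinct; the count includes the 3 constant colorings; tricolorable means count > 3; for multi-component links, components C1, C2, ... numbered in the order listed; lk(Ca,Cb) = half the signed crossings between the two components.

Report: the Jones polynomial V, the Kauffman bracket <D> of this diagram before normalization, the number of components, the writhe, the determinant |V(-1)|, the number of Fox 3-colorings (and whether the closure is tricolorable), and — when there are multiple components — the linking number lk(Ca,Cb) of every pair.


V = 1
<D> = 1 (w = 0)
1 component over 4 crossings, w = 0
3 Fox colorings among 3^4, |V(-1)| = 1: not tricolorable
why: w = 0 (over 4 crossings) is diagram-only; (-A^3)^(0) removes it from V


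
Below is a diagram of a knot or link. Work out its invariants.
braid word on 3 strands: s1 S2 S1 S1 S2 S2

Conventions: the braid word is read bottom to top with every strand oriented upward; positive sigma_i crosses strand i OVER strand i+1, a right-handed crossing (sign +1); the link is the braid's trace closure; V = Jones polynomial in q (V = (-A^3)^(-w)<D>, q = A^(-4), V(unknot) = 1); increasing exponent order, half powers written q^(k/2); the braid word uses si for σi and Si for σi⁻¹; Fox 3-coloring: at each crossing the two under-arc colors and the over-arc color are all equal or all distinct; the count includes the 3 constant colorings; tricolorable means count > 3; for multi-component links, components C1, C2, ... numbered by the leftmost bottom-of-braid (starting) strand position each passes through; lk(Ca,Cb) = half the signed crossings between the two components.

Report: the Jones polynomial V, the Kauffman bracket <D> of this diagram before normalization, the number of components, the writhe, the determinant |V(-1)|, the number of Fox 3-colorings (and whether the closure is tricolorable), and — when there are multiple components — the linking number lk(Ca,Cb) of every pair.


Jones polynomial: V(q) = -q^-6 + q^-5 - q^-4 + 2q^-3 - q^-2 + q^-1
<D> = A^-8 - A^-4 + 2 - A^4 + A^8 - A^12; writhe -4
components 1, writhe -4 (6 crossings)
3-colorings: 3 of 3^6, det 7 — not tricolorable
note: |V(-1)| = 7: so not tricolorable, since 3 does not divide 7


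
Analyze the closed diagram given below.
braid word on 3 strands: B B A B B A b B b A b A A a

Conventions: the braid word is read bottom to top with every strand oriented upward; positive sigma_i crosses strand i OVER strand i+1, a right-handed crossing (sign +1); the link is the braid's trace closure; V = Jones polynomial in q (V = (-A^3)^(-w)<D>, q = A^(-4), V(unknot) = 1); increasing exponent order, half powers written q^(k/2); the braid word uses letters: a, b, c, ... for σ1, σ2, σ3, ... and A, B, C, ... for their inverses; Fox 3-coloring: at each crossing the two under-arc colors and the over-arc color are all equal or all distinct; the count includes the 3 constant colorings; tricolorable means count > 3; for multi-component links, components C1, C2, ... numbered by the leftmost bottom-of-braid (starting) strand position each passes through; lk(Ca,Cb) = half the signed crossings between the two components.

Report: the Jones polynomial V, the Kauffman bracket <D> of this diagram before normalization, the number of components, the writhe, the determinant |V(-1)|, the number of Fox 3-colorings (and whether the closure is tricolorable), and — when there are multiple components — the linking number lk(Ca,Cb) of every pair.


V(q) = q^-8 - 2q^-7 + q^-6 - 2q^-5 + 2q^-4 + q^-2
bracket: A^-10 + 2A^-2 - 2A^2 + A^6 - 2A^10 + A^14, w = -6
1 component, writhe -6, over 14 crossings
det 9, colorings 27 of 3^14 — tricolorable
observation: w = -6 (over 14 crossings) is diagram-only; (-A^3)^(6) removes it from V


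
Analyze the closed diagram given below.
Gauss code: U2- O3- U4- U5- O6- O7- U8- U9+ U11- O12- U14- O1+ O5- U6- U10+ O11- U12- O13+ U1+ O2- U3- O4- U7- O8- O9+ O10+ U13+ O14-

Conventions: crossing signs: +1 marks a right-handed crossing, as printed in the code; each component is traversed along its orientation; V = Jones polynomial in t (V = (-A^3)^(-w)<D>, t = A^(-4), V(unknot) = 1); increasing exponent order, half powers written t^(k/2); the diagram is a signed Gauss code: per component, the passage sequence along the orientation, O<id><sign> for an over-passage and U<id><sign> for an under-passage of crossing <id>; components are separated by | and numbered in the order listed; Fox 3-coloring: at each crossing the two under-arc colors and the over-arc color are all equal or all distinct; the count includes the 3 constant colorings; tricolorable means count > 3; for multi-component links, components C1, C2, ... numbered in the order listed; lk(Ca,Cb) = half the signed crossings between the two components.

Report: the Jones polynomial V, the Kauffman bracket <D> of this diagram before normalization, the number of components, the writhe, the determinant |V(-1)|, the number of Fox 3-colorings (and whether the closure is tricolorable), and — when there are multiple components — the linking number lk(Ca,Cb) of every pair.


V = -t^-11 + 3t^-10 - 6t^-9 + 10t^-8 - 13t^-7 + 13t^-6 - 13t^-5 + 11t^-4 - 6t^-3 + 4t^-2 - t^-1
<D> = -A^-14 + 4A^-10 - 6A^-6 + 11A^-2 - 13A^2 + 13A^6 - 13A^10 + 10A^14 - 6A^18 + 3A^22 - A^26 (w = -6)
1 component over 14 crossings, w = -6
27 Fox colorings among 3^14, |V(-1)| = 81: tricolorable
why: |V(-1)| = 81: so tricolorable, since 3 divides 81


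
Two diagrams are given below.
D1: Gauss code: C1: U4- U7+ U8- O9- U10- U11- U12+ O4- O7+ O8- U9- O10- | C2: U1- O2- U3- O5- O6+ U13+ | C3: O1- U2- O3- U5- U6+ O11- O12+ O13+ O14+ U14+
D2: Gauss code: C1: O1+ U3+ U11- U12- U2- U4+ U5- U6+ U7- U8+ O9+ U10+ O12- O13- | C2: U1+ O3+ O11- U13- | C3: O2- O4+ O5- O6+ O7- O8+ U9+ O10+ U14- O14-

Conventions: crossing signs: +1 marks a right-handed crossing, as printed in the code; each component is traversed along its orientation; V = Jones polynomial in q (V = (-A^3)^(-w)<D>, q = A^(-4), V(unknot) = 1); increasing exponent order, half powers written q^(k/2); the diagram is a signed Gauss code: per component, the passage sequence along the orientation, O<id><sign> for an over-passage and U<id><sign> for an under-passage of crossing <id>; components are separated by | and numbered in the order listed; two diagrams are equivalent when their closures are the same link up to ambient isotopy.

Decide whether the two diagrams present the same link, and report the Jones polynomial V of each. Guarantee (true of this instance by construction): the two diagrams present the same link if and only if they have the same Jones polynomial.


same link: no
V(D1) = -q^-7 + q^-4 + 2q^-3 + q^-2 + q^-1  [14 crossings, <D> = A^-8 + A^-4 + 2 + A^4 - A^16, w = -4]
V(D2) = 1 + q + q^2 + q^3  (w 0, c 14, <D> = A^-12 + A^-8 + A^-4 + 1)
note: 2 values of V(q) split the 2 diagrams


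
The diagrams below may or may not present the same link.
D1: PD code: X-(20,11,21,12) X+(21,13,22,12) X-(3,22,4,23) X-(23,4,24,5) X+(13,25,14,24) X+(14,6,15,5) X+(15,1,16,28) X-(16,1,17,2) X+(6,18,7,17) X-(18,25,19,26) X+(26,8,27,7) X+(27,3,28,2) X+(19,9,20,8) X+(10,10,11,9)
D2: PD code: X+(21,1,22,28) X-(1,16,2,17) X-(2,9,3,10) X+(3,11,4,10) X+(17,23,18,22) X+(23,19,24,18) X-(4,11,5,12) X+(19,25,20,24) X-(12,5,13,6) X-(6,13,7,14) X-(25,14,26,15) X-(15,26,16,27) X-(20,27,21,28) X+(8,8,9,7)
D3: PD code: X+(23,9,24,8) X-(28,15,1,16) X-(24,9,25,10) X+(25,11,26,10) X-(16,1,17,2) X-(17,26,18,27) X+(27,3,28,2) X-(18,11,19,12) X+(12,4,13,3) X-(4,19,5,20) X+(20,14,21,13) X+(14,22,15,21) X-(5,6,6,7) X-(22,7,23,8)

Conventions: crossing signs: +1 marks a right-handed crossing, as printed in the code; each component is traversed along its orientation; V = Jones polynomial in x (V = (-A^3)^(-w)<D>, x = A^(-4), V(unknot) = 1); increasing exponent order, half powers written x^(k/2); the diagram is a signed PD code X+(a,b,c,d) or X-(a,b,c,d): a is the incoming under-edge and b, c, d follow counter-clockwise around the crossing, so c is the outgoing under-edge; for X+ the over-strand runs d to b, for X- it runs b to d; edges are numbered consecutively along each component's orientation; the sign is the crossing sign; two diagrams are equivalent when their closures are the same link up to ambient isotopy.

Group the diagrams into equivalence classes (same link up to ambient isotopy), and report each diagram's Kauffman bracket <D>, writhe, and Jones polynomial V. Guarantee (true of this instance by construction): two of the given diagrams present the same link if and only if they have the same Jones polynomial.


equivalence classes: {D1} | {D2} | {D3}
D1 (bracket -A^-8 + A^-4 - 1 + 2A^4 - A^8 + 2A^12 - A^16; 14 crossings at w = +4): V = -x^-1 + 2 - x + 2x^2 - x^3 + x^4 - x^5
V(D2) = x^-7 - 2x^-6 + 2x^-5 - 5x^-4 + 5x^-3 - 3x^-2 + 5x^-1 - 2 + x - x^2  (w -2, c 14, <D> = -A^-14 + A^-10 - 2A^-6 + 5A^-2 - 3A^2 + 5A^6 - 5A^10 + 2A^14 - 2A^18 + A^22)
V(D3) = x^-4 - 2x^-3 + 3x^-2 - 4x^-1 + 4 - 3x + 3x^2 - x^3  [14 crossings, <D> = -A^-18 + 3A^-14 - 3A^-10 + 4A^-6 - 4A^-2 + 3A^2 - 2A^6 + A^10, w = -2]
key observation: 3 classes among 3 diagrams; unequal V(x) rules out equality


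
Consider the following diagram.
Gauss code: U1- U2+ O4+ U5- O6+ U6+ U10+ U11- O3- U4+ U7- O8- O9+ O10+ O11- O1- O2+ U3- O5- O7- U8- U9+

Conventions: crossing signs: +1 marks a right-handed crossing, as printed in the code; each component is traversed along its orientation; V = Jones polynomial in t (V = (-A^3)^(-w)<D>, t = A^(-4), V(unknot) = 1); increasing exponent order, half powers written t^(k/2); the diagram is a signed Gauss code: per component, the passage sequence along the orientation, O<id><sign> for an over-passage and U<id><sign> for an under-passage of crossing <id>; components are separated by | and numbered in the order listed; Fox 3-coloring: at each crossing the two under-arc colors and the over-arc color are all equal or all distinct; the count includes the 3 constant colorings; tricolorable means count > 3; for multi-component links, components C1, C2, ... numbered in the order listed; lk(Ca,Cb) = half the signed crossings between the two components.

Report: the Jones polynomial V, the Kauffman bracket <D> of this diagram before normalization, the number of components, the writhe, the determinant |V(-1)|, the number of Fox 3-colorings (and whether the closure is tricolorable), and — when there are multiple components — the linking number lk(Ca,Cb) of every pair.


V(t) = 1
bracket: -A^-3, w = -1
1 component, writhe -1, over 11 crossings
det 1, colorings 3 of 3^11 — not tricolorable
observation: w = -1 shifts under R1 moves; the (-A^3)^(1) factor cancels that in V


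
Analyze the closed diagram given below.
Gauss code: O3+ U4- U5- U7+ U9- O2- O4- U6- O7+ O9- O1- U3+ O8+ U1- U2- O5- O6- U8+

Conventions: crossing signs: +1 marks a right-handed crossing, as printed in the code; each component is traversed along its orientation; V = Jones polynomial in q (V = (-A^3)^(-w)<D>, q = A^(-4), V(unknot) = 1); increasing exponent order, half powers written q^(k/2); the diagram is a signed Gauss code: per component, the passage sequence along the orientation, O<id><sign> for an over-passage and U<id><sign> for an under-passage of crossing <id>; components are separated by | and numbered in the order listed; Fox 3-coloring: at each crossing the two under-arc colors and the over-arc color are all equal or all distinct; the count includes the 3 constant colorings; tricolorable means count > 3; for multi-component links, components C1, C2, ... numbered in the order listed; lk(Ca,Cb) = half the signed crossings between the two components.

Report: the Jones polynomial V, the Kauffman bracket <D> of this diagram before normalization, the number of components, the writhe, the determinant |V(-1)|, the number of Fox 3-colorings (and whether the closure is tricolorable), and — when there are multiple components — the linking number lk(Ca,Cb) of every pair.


Jones polynomial: V(q) = q^-5 - 2q^-4 + 2q^-3 - 2q^-2 + 2q^-1 - 1 + q
<D> = -A^-13 + A^-9 - 2A^-5 + 2A^-1 - 2A^3 + 2A^7 - A^11; writhe -3
components 1, writhe -3 (9 crossings)
3-colorings: 3 of 3^9, det 11 — not tricolorable
note: |V(-1)| = 11: so not tricolorable, since 3 does not divide 11


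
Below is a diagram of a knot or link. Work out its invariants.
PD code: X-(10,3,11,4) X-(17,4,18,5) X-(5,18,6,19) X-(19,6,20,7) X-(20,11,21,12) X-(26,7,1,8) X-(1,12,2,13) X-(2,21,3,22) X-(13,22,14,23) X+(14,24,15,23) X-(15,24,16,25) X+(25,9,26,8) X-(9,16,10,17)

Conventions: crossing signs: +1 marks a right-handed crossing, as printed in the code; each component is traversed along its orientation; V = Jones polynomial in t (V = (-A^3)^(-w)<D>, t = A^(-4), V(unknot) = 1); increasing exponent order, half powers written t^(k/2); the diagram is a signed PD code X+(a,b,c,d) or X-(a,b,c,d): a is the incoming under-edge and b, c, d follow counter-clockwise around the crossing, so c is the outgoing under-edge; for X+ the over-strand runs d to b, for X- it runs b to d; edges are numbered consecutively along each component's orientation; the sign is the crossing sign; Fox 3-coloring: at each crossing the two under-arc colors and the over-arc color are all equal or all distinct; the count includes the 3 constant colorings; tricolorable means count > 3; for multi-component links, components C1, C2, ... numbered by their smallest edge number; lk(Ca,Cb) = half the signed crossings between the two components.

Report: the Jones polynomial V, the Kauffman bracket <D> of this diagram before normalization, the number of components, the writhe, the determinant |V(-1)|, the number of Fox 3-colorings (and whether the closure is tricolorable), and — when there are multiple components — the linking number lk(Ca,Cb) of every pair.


V = -t^-10 + t^-9 - t^-8 + t^-7 - t^-6 + t^-5 + t^-3
<D> = -A^-15 - A^-7 + A^-3 - A + A^5 - A^9 + A^13 (w = -9)
1 component over 13 crossings, w = -9
3 Fox colorings among 3^13, |V(-1)| = 7: not tricolorable
why: V spans 7 powers of t: at least 7 crossings in any diagram


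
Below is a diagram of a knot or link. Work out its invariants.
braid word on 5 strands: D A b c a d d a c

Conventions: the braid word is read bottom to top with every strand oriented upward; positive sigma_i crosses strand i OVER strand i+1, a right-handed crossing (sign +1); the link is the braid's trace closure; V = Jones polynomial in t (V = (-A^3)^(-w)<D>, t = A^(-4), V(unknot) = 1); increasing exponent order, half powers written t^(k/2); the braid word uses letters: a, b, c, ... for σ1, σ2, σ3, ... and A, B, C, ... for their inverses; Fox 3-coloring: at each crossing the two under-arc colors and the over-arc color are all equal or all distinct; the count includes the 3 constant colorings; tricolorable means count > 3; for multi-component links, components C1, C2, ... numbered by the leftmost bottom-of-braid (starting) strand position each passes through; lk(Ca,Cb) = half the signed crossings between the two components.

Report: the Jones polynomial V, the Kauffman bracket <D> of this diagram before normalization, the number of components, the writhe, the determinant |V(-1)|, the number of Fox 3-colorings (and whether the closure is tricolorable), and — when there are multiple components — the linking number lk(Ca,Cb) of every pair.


V = -t^(1/2) + t^(3/2) - t^(5/2) - t^(9/2)
<D> = A^-3 + A^5 - A^9 + A^13 (w = +5)
2 components over 9 crossings, w = +5
lk(C1,C2): +2
3 Fox colorings among 3^9, |V(-1)| = 4: not tricolorable
why: the 1 component pair carries total linking +2


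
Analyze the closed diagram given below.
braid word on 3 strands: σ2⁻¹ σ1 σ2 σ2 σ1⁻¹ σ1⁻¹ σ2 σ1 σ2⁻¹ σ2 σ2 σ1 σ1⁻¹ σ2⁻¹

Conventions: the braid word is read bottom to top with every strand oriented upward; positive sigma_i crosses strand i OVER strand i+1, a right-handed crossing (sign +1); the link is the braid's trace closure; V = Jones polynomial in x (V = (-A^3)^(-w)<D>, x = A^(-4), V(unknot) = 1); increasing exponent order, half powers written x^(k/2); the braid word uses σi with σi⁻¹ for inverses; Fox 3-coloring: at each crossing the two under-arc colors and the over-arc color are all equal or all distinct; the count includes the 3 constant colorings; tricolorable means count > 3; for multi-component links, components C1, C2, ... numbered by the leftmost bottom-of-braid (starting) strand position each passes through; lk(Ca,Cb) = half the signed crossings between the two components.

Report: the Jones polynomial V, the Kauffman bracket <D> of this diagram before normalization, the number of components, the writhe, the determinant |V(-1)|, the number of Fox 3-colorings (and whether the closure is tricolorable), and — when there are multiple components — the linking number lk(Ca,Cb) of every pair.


Jones polynomial: V(x) = -x^-1 + 2 - x + 2x^2 - x^3 + x^4 - x^5
<D> = -A^-14 + A^-10 - A^-6 + 2A^-2 - A^2 + 2A^6 - A^10; writhe +2
components 1, writhe +2 (14 crossings)
3-colorings: 9 of 3^14, det 9 — tricolorable
note: the span of V is 6, forcing >= 6 crossings in any diagram


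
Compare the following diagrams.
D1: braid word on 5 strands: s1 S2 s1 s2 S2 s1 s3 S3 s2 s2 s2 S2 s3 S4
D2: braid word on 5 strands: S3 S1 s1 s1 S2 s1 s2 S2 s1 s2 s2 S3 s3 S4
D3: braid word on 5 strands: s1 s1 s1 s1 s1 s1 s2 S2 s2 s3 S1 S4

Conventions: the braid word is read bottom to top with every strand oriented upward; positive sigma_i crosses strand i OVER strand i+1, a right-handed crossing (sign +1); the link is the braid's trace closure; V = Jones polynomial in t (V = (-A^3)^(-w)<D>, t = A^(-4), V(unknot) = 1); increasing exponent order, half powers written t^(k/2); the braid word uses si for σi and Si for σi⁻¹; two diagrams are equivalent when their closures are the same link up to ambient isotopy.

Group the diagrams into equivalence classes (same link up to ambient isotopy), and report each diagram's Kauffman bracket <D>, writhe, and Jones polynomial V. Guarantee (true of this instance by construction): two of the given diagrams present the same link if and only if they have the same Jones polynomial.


grouping into links: {D1, D2} | {D3}
V(D1) = t - t^2 + 2t^3 - t^4 + t^5 - t^6  (w +4, c 14, <D> = -A^-12 + A^-8 - A^-4 + 2 - A^4 + A^8)
V(D2) = t - t^2 + 2t^3 - t^4 + t^5 - t^6  (w +2, c 14, <D> = -A^-18 + A^-14 - A^-10 + 2A^-6 - A^-2 + A^2)
D3 (bracket -A^-10 + A^-6 - A^-2 + A^2 + A^10; 12 crossings at w = +6): V = t^2 + t^4 - t^5 + t^6 - t^7
why: comparing 3 Jones polynomials yields 2 groups


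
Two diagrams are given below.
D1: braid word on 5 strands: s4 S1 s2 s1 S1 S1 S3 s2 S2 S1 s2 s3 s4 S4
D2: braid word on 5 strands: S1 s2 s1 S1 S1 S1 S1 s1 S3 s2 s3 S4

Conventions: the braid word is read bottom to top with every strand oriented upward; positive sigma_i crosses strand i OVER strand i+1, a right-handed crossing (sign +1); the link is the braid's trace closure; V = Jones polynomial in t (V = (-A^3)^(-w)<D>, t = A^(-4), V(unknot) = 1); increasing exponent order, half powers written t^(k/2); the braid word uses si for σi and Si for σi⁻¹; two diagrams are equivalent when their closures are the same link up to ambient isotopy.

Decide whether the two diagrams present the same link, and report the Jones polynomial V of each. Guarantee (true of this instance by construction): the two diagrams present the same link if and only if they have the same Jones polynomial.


same link: yes
V(D1) = -t^-4 + t^-3 + t^-1  [14 crossings, <D> = A^4 + A^12 - A^16, w = 0]
V(D2) = -t^-4 + t^-3 + t^-1  (w -2, c 12, <D> = A^-2 + A^6 - A^10)
note: all 2 diagrams share one V(t), hence one class


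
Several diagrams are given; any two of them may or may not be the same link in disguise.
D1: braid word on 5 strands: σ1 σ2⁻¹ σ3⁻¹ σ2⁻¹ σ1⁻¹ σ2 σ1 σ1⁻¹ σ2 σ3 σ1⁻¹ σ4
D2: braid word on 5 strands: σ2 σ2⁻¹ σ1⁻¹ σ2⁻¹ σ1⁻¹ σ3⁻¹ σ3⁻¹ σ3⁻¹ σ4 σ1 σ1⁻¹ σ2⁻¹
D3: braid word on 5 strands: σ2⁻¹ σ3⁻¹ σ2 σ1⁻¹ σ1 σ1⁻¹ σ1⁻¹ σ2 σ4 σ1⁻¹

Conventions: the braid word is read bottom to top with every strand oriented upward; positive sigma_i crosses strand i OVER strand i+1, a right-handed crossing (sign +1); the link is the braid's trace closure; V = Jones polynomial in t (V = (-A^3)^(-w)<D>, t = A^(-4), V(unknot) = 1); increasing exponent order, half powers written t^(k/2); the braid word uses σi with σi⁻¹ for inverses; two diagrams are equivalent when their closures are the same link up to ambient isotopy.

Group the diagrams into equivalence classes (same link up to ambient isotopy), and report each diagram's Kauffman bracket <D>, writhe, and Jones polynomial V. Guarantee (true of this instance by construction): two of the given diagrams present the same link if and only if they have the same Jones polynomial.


classes: {D1} | {D2} | {D3}
V(D1) = 1  [12 crossings, <D> = 1, w = 0]
V(D2) = t^-8 - 2t^-7 + t^-6 - 2t^-5 + 2t^-4 + t^-2  (w -6, c 12, <D> = A^-10 + 2A^-2 - 2A^2 + A^6 - 2A^10 + A^14)
V(D3) = -t^-4 + t^-3 + t^-1  [10 crossings, <D> = A^-2 + A^6 - A^10, w = -2]
note: comparing 3 Jones polynomials yields 3 groups


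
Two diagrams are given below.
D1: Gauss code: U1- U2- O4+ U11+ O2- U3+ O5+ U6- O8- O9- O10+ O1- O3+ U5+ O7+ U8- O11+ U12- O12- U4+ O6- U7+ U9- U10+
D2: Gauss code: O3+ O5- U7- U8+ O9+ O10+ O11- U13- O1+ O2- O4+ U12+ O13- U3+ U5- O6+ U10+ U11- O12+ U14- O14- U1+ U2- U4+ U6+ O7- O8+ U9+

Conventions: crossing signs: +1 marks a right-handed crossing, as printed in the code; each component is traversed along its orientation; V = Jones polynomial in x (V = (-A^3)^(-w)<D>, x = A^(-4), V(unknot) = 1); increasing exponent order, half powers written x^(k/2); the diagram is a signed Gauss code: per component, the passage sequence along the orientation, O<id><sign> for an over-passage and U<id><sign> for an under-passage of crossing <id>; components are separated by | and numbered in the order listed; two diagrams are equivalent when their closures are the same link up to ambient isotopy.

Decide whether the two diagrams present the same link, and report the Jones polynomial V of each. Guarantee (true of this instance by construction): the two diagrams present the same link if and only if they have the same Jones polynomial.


equivalent: no
V(D1) = x^-2 - x^-1 + 2 - 2x + x^2 - x^3 + x^4  (w 0, c 12, <D> = A^-16 - A^-12 + A^-8 - 2A^-4 + 2 - A^4 + A^8)
V(D2) = 1  (w +2, c 14, <D> = A^6)
why: 2 classes among 2 diagrams; unequal V(x) rules out equality


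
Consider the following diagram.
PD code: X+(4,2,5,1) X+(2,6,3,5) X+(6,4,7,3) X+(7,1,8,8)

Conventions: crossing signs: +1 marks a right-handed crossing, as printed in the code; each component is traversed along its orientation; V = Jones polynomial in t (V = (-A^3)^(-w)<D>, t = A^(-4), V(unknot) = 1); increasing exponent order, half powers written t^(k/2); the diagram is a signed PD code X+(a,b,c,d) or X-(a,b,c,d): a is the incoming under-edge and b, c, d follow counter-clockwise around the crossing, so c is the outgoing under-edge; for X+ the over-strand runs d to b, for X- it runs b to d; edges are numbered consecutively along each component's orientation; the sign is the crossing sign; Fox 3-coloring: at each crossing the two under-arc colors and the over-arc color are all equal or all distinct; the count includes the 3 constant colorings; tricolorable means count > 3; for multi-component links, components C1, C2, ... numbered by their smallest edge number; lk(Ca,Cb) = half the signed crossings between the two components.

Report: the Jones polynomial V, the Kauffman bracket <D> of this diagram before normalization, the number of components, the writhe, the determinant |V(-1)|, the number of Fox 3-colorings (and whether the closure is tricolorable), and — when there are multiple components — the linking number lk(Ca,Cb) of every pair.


Jones polynomial: V(t) = t + t^3 - t^4
<D> = -A^-4 + 1 + A^8; writhe +4
components 1, writhe +4 (4 crossings)
3-colorings: 9 of 3^4, det 3 — tricolorable
note: V spans 3 powers of t: at least 3 crossings in any diagram


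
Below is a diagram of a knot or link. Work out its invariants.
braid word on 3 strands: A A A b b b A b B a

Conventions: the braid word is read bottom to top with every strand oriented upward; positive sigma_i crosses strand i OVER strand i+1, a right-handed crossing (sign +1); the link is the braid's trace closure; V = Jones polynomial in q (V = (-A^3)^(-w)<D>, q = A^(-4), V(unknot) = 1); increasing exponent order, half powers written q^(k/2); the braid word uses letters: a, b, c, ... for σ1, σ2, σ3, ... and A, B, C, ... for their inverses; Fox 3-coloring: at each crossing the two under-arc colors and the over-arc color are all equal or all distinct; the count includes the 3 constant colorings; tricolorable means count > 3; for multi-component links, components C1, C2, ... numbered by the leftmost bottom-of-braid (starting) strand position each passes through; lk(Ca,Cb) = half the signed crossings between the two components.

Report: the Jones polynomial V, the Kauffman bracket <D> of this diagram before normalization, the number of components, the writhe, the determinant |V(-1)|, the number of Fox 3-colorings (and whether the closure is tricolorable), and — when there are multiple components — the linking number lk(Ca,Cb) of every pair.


Jones polynomial: V(q) = -q^-3 + q^-2 - q^-1 + 3 - q + q^2 - q^3
<D> = -A^-12 + A^-8 - A^-4 + 3 - A^4 + A^8 - A^12; writhe 0
components 1, writhe 0 (10 crossings)
3-colorings: 27 of 3^10, det 9 — tricolorable
note: |V(-1)| = 9: so tricolorable, since 3 divides 9


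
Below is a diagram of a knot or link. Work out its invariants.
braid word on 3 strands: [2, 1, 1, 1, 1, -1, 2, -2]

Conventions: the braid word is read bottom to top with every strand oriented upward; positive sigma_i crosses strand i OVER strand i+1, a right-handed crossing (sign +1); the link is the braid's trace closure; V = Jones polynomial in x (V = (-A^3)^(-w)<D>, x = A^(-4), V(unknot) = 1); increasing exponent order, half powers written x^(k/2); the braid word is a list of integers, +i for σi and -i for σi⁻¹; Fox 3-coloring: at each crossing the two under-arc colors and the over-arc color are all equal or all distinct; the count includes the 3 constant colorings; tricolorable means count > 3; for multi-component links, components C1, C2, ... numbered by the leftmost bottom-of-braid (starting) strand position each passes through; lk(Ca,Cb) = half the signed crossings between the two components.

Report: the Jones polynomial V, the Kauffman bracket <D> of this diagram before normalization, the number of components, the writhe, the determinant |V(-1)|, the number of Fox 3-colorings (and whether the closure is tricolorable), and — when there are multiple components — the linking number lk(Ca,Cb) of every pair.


Jones polynomial: V(x) = x + x^3 - x^4
<D> = -A^-4 + 1 + A^8; writhe +4
components 1, writhe +4 (8 crossings)
3-colorings: 9 of 3^8, det 3 — tricolorable
note: |V(-1)| = 3: so tricolorable, since 3 divides 3


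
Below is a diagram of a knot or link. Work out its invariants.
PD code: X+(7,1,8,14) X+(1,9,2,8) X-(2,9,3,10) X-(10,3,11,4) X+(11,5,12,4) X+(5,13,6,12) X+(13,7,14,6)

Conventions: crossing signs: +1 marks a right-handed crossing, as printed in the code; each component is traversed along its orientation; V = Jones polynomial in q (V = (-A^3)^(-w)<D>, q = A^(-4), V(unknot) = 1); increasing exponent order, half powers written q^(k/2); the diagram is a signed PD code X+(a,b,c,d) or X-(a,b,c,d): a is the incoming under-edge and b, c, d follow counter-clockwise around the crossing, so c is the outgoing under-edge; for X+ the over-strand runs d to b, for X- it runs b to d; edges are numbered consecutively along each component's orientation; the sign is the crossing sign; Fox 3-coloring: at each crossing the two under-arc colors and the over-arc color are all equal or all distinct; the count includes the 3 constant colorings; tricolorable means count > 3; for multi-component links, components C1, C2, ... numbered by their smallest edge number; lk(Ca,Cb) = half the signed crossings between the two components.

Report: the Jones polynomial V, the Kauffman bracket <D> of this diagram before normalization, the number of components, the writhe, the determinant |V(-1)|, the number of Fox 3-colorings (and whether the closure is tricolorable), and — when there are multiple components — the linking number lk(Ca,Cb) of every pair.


Jones polynomial: V(q) = q + q^3 - q^4
<D> = A^-7 - A^-3 - A^5; writhe +3
components 1, writhe +3 (7 crossings)
3-colorings: 9 of 3^7, det 3 — tricolorable
note: |V(-1)| = 3: so tricolorable, since 3 divides 3


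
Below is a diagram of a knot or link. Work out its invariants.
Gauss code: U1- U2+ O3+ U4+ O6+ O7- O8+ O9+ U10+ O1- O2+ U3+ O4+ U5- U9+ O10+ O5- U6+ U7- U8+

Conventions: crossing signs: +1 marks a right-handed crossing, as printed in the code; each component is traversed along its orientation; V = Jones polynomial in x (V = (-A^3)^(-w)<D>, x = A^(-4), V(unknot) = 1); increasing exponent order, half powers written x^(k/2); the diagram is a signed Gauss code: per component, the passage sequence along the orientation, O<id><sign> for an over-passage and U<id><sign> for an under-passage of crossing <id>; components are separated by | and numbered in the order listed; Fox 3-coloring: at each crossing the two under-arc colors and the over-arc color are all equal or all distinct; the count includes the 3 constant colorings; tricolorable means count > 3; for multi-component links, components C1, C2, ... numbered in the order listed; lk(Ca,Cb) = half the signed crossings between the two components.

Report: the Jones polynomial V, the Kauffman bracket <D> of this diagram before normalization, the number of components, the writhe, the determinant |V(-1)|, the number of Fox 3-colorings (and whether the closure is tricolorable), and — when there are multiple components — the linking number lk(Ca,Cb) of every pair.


V = x - x^2 + 2x^3 - x^4 + x^5 - x^6
<D> = -A^-12 + A^-8 - A^-4 + 2 - A^4 + A^8 (w = +4)
1 component over 10 crossings, w = +4
3 Fox colorings among 3^10, |V(-1)| = 7: not tricolorable
why: det 7 = |V(-1)|; not divisible by 3, so not tricolorable


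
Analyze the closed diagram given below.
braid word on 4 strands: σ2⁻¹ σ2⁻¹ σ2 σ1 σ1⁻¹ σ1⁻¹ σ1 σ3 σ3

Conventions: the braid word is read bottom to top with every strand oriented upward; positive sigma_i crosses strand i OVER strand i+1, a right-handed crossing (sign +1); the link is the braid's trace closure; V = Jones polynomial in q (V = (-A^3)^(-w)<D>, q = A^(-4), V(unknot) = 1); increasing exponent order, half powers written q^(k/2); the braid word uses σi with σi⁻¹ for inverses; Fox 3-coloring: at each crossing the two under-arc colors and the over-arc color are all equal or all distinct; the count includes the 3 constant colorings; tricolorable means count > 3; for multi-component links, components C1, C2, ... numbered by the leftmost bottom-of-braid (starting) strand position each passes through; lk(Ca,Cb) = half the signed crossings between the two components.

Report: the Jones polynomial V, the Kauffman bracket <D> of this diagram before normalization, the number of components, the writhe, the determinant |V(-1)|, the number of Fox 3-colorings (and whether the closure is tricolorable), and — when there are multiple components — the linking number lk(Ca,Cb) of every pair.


V = 1 + q + q^2 + q^3
<D> = -A^-9 - A^-5 - A^-1 - A^3 (w = +1)
3 components over 9 crossings, w = +1
lk(C1,C2): 0
lk(C1,C3) = 0
linking number lk(C2,C3) = +1
9 Fox colorings among 3^9, |V(-1)| = 0: tricolorable
why: span 3 respects span(V) <= c + mu - 1 = 11 for this 3-component diagram


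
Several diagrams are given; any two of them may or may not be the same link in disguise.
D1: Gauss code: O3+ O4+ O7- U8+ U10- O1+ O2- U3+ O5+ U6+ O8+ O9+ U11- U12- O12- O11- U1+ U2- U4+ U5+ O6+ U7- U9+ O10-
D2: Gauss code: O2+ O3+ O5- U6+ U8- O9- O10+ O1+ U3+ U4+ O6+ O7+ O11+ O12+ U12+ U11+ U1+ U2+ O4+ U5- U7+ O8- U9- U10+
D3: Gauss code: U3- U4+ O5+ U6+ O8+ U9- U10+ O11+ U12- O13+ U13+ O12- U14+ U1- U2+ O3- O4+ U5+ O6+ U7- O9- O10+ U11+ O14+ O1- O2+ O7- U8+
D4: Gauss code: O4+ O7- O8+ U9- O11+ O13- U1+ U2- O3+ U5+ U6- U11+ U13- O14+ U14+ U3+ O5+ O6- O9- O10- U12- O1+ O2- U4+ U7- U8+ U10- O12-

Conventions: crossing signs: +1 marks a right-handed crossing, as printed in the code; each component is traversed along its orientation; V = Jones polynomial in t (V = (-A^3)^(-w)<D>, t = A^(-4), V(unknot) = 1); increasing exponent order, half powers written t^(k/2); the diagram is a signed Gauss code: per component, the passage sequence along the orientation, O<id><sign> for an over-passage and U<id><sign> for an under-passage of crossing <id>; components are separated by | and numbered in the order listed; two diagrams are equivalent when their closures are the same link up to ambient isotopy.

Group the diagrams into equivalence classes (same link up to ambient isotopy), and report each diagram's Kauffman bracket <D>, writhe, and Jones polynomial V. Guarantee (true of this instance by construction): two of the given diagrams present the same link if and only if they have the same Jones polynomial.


classes: {D1, D2, D3} | {D4}
V(D1) = t - t^2 + 2t^3 - t^4 + t^5 - t^6  [12 crossings, <D> = -A^-18 + A^-14 - A^-10 + 2A^-6 - A^-2 + A^2, w = +2]
D2 (bracket -A^-6 + A^-2 - A^2 + 2A^6 - A^10 + A^14; 12 crossings at w = +6): V = t - t^2 + 2t^3 - t^4 + t^5 - t^6
V(D3) = t - t^2 + 2t^3 - t^4 + t^5 - t^6  [14 crossings, <D> = -A^-12 + A^-8 - A^-4 + 2 - A^4 + A^8, w = +4]
V(D4) = 1  (w 0, c 14, <D> = 1)
note: 2 values of V(t) split the 4 diagrams
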